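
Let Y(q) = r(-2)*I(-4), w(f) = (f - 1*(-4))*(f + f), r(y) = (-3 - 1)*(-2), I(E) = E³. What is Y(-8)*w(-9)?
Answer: -46080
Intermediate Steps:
r(y) = 8 (r(y) = -4*(-2) = 8)
w(f) = 2*f*(4 + f) (w(f) = (f + 4)*(2*f) = (4 + f)*(2*f) = 2*f*(4 + f))
Y(q) = -512 (Y(q) = 8*(-4)³ = 8*(-64) = -512)
Y(-8)*w(-9) = -1024*(-9)*(4 - 9) = -1024*(-9)*(-5) = -512*90 = -46080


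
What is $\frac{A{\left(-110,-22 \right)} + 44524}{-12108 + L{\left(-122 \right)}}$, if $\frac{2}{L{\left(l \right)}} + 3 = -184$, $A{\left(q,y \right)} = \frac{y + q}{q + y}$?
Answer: $- \frac{8326175}{2264198} \approx -3.6773$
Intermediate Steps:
$A{\left(q,y \right)} = 1$ ($A{\left(q,y \right)} = \frac{q + y}{q + y} = 1$)
$L{\left(l \right)} = - \frac{2}{187}$ ($L{\left(l \right)} = \frac{2}{-3 - 184} = \frac{2}{-187} = 2 \left(- \frac{1}{187}\right) = - \frac{2}{187}$)
$\frac{A{\left(-110,-22 \right)} + 44524}{-12108 + L{\left(-122 \right)}} = \frac{1 + 44524}{-12108 - \frac{2}{187}} = \frac{44525}{- \frac{2264198}{187}} = 44525 \left(- \frac{187}{2264198}\right) = - \frac{8326175}{2264198}$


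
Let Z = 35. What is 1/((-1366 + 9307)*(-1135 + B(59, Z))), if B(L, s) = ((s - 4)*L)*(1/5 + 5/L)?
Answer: -5/24386811 ≈ -2.0503e-7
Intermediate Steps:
B(L, s) = L*(-4 + s)*(⅕ + 5/L) (B(L, s) = ((-4 + s)*L)*(1*(⅕) + 5/L) = (L*(-4 + s))*(⅕ + 5/L) = L*(-4 + s)*(⅕ + 5/L))
1/((-1366 + 9307)*(-1135 + B(59, Z))) = 1/((-1366 + 9307)*(-1135 + (-20 + 5*35 - ⅘*59 + (⅕)*59*35))) = 1/(7941*(-1135 + (-20 + 175 - 236/5 + 413))) = 1/(7941*(-1135 + 2604/5)) = 1/(7941*(-3071/5)) = (1/7941)*(-5/3071) = -5/24386811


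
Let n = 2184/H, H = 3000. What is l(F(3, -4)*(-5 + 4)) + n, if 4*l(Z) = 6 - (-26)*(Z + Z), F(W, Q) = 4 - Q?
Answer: -25443/250 ≈ -101.77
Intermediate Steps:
l(Z) = 3/2 + 13*Z (l(Z) = (6 - (-26)*(Z + Z))/4 = (6 - (-26)*2*Z)/4 = (6 - (-52)*Z)/4 = (6 + 52*Z)/4 = 3/2 + 13*Z)
n = 91/125 (n = 2184/3000 = 2184*(1/3000) = 91/125 ≈ 0.72800)
l(F(3, -4)*(-5 + 4)) + n = (3/2 + 13*((4 - 1*(-4))*(-5 + 4))) + 91/125 = (3/2 + 13*((4 + 4)*(-1))) + 91/125 = (3/2 + 13*(8*(-1))) + 91/125 = (3/2 + 13*(-8)) + 91/125 = (3/2 - 104) + 91/125 = -205/2 + 91/125 = -25443/250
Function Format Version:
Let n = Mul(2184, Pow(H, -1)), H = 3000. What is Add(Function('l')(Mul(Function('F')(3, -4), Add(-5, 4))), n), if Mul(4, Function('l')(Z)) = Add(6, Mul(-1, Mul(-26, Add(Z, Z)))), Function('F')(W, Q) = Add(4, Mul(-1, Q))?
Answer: Rational(-25443, 250) ≈ -101.77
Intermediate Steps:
Function('l')(Z) = Add(Rational(3, 2), Mul(13, Z)) (Function('l')(Z) = Mul(Rational(1, 4), Add(6, Mul(-1, Mul(-26, Add(Z, Z))))) = Mul(Rational(1, 4), Add(6, Mul(-1, Mul(-26, Mul(2, Z))))) = Mul(Rational(1, 4), Add(6, Mul(-1, Mul(-52, Z)))) = Mul(Rational(1, 4), Add(6, Mul(52, Z))) = Add(Rational(3, 2), Mul(13, Z)))
n = Rational(91, 125) (n = Mul(2184, Pow(3000, -1)) = Mul(2184, Rational(1, 3000)) = Rational(91, 125) ≈ 0.72800)
Add(Function('l')(Mul(Function('F')(3, -4), Add(-5, 4))), n) = Add(Add(Rational(3, 2), Mul(13, Mul(Add(4, Mul(-1, -4)), Add(-5, 4)))), Rational(91, 125)) = Add(Add(Rational(3, 2), Mul(13, Mul(Add(4, 4), -1))), Rational(91, 125)) = Add(Add(Rational(3, 2), Mul(13, Mul(8, -1))), Rational(91, 125)) = Add(Add(Rational(3, 2), Mul(13, -8)), Rational(91, 125)) = Add(Add(Rational(3, 2), -104), Rational(91, 125)) = Add(Rational(-205, 2), Rational(91, 125)) = Rational(-25443, 250)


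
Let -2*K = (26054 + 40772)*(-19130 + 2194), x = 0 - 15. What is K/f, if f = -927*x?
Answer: 565882568/13905 ≈ 40696.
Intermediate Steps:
x = -15
f = 13905 (f = -927*(-15) = 13905)
K = 565882568 (K = -(26054 + 40772)*(-19130 + 2194)/2 = -33413*(-16936) = -1/2*(-1131765136) = 565882568)
K/f = 565882568/13905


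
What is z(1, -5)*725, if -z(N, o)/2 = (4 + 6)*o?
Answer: 72500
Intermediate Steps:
z(N, o) = -20*o (z(N, o) = -2*(4 + 6)*o = -20*o)
z(1, -5)*725 = -20*(-5)*725 = 100*725 = 72500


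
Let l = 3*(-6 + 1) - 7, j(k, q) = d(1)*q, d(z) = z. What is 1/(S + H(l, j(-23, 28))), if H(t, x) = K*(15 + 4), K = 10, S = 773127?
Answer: 1/773317 ≈ 1.2931e-6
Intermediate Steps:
j(k, q) = q (j(k, q) = 1*q = q)
l = -22 (l = 3*(-5) - 7 = -15 - 7 = -22)
H(t, x) = 190 (H(t, x) = 10*(15 + 4) = 10*19 = 190)
1/(S + H(l, j(-23, 28))) = 1/(773127 + 190) = 1/773317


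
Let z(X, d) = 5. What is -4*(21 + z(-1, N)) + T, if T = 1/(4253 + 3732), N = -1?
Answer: -830439/7985 ≈ -104.00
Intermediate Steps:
T = 1/7985 ≈ 0.00012523
-4*(21 + z(-1, N)) + T = -4*(21 + 5) + 1/7985 = -4*26 + 1/7985 = -104 + 1/7985 = -830439/7985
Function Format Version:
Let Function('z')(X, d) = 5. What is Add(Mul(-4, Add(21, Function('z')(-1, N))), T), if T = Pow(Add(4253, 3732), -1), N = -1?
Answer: Rational(-830439, 7985) ≈ -104.00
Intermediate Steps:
T = Rational(1, 7985) (T = Pow(7985, -1) = Rational(1, 7985) ≈ 0.00012523)
Add(Mul(-4, Add(21, Function('z')(-1, N))), T) = Add(Mul(-4, Add(21, 5)), Rational(1, 7985)) = Add(Mul(-4, 26), Rational(1, 7985)) = Add(-104, Rational(1, 7985)) = Rational(-830439, 7985)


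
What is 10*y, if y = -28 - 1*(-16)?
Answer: -120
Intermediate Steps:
y = -12 (y = -28 + 16 = -12)
10*y = 10*(-12) = -120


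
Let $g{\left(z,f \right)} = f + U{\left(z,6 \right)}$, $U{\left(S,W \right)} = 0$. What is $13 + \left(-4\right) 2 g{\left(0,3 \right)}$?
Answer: $-11$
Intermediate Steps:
$g{\left(z,f \right)} = f$ ($g{\left(z,f \right)} = f + 0 = f$)
$13 + \left(-4\right) 2 g{\left(0,3 \right)} = 13 + \left(-4\right) 2 \cdot 3 = 13 - 24 = -11$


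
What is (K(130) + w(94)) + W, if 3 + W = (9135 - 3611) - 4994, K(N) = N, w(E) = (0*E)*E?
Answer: 657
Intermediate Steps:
w(E) = 0 (w(E) = 0*E = 0)
W = 527 (W = -3 + ((9135 - 3611) - 4994) = -3 + (5524 - 4994) = -3 + 530 = 527)
(K(130) + w(94)) + W = (130 + 0) + 527 = 130 + 527 = 657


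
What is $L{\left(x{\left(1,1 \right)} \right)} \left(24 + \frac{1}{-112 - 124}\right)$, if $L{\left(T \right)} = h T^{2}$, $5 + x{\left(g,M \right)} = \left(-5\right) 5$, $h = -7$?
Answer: $- \frac{8919225}{59} \approx -1.5117 \cdot 10^{5}$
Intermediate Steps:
$x{\left(g,M \right)} = -30$ ($x{\left(g,M \right)} = -5 - 25 = -30$)
$L{\left(T \right)} = - 7 T^{2}$
$L{\left(x{\left(1,1 \right)} \right)} \left(24 + \frac{1}{-112 - 124}\right) = - 7 \left(-30\right)^{2} \left(24 + \frac{1}{-112 - 124}\right) = \left(-7\right) 900 \left(24 + \frac{1}{-236}\right) = - 6300 \left(24 - \frac{1}{236}\right) = \left(-6300\right) \frac{5663}{236} = - \frac{8919225}{59}$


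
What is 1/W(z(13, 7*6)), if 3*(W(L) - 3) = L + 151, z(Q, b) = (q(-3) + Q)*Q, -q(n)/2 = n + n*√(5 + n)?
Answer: 1221/153481 - 234*√2/153481 ≈ 0.0057992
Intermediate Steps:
q(n) = -2*n - 2*n*√(5 + n) (q(n) = -2*(n + n*√(5 + n)) = -2*n - 2*n*√(5 + n))
z(Q, b) = Q*(6 + Q + 6*√2) (z(Q, b) = (-2*(-3)*(1 + √(5 - 3)) + Q)*Q = (-2*(-3)*(1 + √2) + Q)*Q = ((6 + 6*√2) + Q)*Q = (6 + Q + 6*√2)*Q = Q*(6 + Q + 6*√2))
W(L) = 160/3 + L/3 (W(L) = 3 + (L + 151)/3 = 3 + (151 + L)/3 = 3 + (151/3 + L/3) = 160/3 + L/3)
1/W(z(13, 7*6)) = 1/(160/3 + (13*(6 + 13 + 6*√2))/3) = 1/(160/3 + (13*(19 + 6*√2))/3) = 1/(160/3 + (247 + 78*√2)/3) = 1/(160/3 + (247/3 + 26*√2)) = 1/(407/3 + 26*√2)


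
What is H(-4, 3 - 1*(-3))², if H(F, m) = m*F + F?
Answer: 784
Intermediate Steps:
H(F, m) = F + F*m (H(F, m) = F*m + F = F + F*m)
H(-4, 3 - 1*(-3))² = (-4*(1 + (3 - 1*(-3))))² = (-4*(1 + (3 + 3)))² = (-4*(1 + 6))² = (-4*7)² = (-28)² = 784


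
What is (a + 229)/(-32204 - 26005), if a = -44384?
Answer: 44155/58209 ≈ 0.75856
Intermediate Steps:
(a + 229)/(-32204 - 26005) = (-44384 + 229)/(-32204 - 26005) = -44155/(-58209) = -44155*(-1/58209) = 44155/58209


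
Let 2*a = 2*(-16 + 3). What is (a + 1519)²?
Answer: 2268036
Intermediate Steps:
a = -13 (a = (2*(-16 + 3))/2 = (2*(-13))/2 = (½)*(-26) = -13)
(a + 1519)² = (-13 + 1519)² = 1506² = 2268036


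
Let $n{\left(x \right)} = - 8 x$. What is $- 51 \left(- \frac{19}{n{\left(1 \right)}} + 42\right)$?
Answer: $- \frac{18105}{8} \approx -2263.1$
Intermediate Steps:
$- 51 \left(- \frac{19}{n{\left(1 \right)}} + 42\right) = - 51 \left(- \frac{19}{\left(-8\right) 1} + 42\right) = - 51 \left(- \frac{19}{-8} + 42\right) = - 51 \left(\left(-19\right) \left(- \frac{1}{8}\right) + 42\right) = - 51 \left(\frac{19}{8} + 42\right) = \left(-51\right) \frac{355}{8} = - \frac{18105}{8}$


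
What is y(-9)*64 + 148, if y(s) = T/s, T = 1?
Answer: 1268/9 ≈ 140.89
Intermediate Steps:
y(s) = 1/s
y(-9)*64 + 148 = 64/(-9) + 148 = -⅑*64 + 148 = -64/9 + 148 = 1268/9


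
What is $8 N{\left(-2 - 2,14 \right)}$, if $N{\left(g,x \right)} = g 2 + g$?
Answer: $-96$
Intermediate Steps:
$N{\left(g,x \right)} = 3 g$ ($N{\left(g,x \right)} = 2 g + g = 3 g$)
$8 N{\left(-2 - 2,14 \right)} = 8 \cdot 3 \left(-2 - 2\right) = 8 \cdot 3 \left(-4\right) = 8 \left(-12\right) = -96$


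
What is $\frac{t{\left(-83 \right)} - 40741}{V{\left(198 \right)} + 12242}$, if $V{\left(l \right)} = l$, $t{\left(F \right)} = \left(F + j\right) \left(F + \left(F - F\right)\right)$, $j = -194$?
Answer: $- \frac{1775}{1244} \approx -1.4268$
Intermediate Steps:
$t{\left(F \right)} = F \left(-194 + F\right)$ ($t{\left(F \right)} = \left(F - 194\right) \left(F + \left(F - F\right)\right) = \left(-194 + F\right) \left(F + 0\right) = \left(-194 + F\right) F = F \left(-194 + F\right)$)
$\frac{t{\left(-83 \right)} - 40741}{V{\left(198 \right)} + 12242} = \frac{- 83 \left(-194 - 83\right) - 40741}{198 + 12242} = \frac{\left(-83\right) \left(-277\right) - 40741}{12440} = \left(22991 - 40741\right) \frac{1}{12440} = \left(-17750\right) \frac{1}{12440} = - \frac{1775}{1244}$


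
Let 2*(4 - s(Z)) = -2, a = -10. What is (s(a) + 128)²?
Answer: 17689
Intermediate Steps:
s(Z) = 5 (s(Z) = 4 - ½*(-2) = 4 + 1 = 5)
(s(a) + 128)² = (5 + 128)² = 133² = 17689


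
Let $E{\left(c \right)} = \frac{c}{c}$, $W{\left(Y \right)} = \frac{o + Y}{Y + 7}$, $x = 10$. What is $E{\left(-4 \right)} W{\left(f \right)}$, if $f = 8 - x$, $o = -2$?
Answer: $- \frac{4}{5} \approx -0.8$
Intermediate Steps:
$f = -2$ ($f = 8 - 10 = -2$)
$W{\left(Y \right)} = \frac{-2 + Y}{7 + Y}$ ($W{\left(Y \right)} = \frac{-2 + Y}{Y + 7} = \frac{-2 + Y}{7 + Y}$)
$E{\left(c \right)} = 1$
$E{\left(-4 \right)} W{\left(f \right)} = 1 \frac{-2 - 2}{7 - 2} = 1 \cdot \frac{1}{5} \left(-4\right) = 1 \left(- \frac{4}{5}\right) = - \frac{4}{5}$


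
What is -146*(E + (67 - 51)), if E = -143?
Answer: 18542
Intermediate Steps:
-146*(E + (67 - 51)) = -146*(-143 + (67 - 51)) = -146*(-143 + 16) = -146*(-127) = 18542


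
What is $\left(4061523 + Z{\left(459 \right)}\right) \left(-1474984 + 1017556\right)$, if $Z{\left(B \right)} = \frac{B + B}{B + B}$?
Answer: $-1857854800272$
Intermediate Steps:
$Z{\left(B \right)} = 1$ ($Z{\left(B \right)} = \frac{2 B}{2 B} = 2 B \frac{1}{2 B} = 1$)
$\left(4061523 + Z{\left(459 \right)}\right) \left(-1474984 + 1017556\right) = \left(4061523 + 1\right) \left(-1474984 + 1017556\right) = 4061524 \left(-457428\right) = -1857854800272$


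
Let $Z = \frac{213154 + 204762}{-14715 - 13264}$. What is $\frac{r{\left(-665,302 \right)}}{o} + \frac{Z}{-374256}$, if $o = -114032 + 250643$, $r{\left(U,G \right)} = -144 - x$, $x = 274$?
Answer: $- \frac{119997641171}{39735998400924} \approx -0.0030199$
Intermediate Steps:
$r{\left(U,G \right)} = -418$ ($r{\left(U,G \right)} = -144 - 274 = -418$)
$o = 136611$
$Z = - \frac{417916}{27979}$ ($Z = \frac{417916}{-14715 - 13264} = \frac{417916}{-27979} = 417916 \left(- \frac{1}{27979}\right) = - \frac{417916}{27979} \approx -14.937$)
$\frac{r{\left(-665,302 \right)}}{o} + \frac{Z}{-374256} = - \frac{418}{136611} - \frac{417916}{27979 \left(-374256\right)} = \left(-418\right) \frac{1}{136611} - - \frac{104479}{2617827156} = - \frac{418}{136611} + \frac{104479}{2617827156} = - \frac{119997641171}{39735998400924}$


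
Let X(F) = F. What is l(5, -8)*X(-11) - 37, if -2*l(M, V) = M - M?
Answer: -37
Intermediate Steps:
l(M, V) = 0 (l(M, V) = -(M - M)/2 = -1/2*0 = 0)
l(5, -8)*X(-11) - 37 = 0*(-11) - 37 = 0 - 37 = -37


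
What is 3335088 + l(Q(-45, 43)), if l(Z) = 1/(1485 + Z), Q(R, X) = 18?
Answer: 5012637265/1503 ≈ 3.3351e+6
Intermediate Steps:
3335088 + l(Q(-45, 43)) = 3335088 + 1/(1485 + 18) = 3335088 + 1/1503 = 5012637265/1503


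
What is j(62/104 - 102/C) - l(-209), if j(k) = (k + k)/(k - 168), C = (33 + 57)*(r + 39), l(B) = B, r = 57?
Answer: 654988511/3134021 ≈ 208.99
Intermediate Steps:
C = 8640 (C = (33 + 57)*(57 + 39) = 90*96 = 8640)
j(k) = 2*k/(-168 + k) (j(k) = (2*k)/(-168 + k) = 2*k/(-168 + k))
j(62/104 - 102/C) - l(-209) = 2*(62/104 - 102/8640)/(-168 + (62/104 - 102/8640)) - 1*(-209) = 2*(62*(1/104) - 102*1/8640)/(-168 + (62*(1/104) - 102*1/8640)) + 209 = 2*(31/52 - 17/1440)/(-168 + (31/52 - 17/1440)) + 209 = 2*(10939/18720)/(-168 + 10939/18720) + 209 = 2*(10939/18720)/(-3134021/18720) + 209 = 2*(10939/18720)*(-18720/3134021) + 209 = -21878/3134021 + 209 = 654988511/3134021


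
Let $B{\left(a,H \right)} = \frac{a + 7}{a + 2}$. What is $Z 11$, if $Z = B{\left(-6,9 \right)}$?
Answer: $- \frac{11}{4} \approx -2.75$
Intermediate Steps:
$B{\left(a,H \right)} = \frac{7 + a}{2 + a}$
$Z = - \frac{1}{4}$ ($Z = \frac{7 - 6}{2 - 6} = \frac{1}{-4} \cdot 1 = \left(- \frac{1}{4}\right) 1 = - \frac{1}{4} \approx -0.25$)
$Z 11 = \left(- \frac{1}{4}\right) 11 = - \frac{11}{4}$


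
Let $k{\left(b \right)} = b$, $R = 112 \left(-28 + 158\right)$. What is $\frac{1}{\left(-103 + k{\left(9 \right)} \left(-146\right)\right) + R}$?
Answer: $\frac{1}{13143} \approx 7.6086 \cdot 10^{-5}$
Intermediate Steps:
$R = 14560$ ($R = 112 \cdot 130 = 14560$)
$\frac{1}{\left(-103 + k{\left(9 \right)} \left(-146\right)\right) + R} = \frac{1}{\left(-103 + 9 \left(-146\right)\right) + 14560} = \frac{1}{\left(-103 - 1314\right) + 14560} = \frac{1}{-1417 + 14560} = \frac{1}{13143}$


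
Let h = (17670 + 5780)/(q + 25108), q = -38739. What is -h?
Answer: 23450/13631 ≈ 1.7203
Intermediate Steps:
h = -23450/13631 (h = (17670 + 5780)/(-38739 + 25108) = 23450/(-13631) = 23450*(-1/13631) = -23450/13631 ≈ -1.7203)
-h = -1*(-23450/13631) = 23450/13631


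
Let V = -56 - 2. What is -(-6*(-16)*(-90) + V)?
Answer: 8698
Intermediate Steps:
V = -58
-(-6*(-16)*(-90) + V) = -(-6*(-16)*(-90) - 58) = -(96*(-90) - 58) = -(-8640 - 58) = -1*(-8698) = 8698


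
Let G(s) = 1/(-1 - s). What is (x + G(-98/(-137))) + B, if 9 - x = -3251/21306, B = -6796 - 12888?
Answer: -98513109187/5006910 ≈ -19675.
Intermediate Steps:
B = -19684
x = 195005/21306 (x = 9 - (-3251)/21306 = 9 - 1*(-3251/21306) = 9 + 3251/21306 = 195005/21306 ≈ 9.1526)
(x + G(-98/(-137))) + B = (195005/21306 - 1/(1 - 98/(-137))) - 19684 = (195005/21306 - 1/(1 - 98*(-1/137))) - 19684 = (195005/21306 - 1/(1 + 98/137)) - 19684 = (195005/21306 - 1/235/137) - 19684 = (195005/21306 - 1*137/235) - 19684 = (195005/21306 - 137/235) - 19684 = 42907253/5006910 - 19684 = -98513109187/5006910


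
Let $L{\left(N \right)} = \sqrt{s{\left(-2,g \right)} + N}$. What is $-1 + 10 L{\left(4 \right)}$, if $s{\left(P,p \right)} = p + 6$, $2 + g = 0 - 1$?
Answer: $-1 + 10 \sqrt{7} \approx 25.458$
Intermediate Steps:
$g = -3$ ($g = -2 + \left(0 - 1\right) = -2 - 1 = -3$)
$s{\left(P,p \right)} = 6 + p$
$L{\left(N \right)} = \sqrt{3 + N}$ ($L{\left(N \right)} = \sqrt{\left(6 - 3\right) + N} = \sqrt{3 + N}$)
$-1 + 10 L{\left(4 \right)} = -1 + 10 \sqrt{3 + 4} = -1 + 10 \sqrt{7}$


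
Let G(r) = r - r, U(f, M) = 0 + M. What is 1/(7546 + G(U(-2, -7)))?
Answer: 1/7546 ≈ 0.00013252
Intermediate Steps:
U(f, M) = M
G(r) = 0
1/(7546 + G(U(-2, -7))) = 1/(7546 + 0) = 1/7546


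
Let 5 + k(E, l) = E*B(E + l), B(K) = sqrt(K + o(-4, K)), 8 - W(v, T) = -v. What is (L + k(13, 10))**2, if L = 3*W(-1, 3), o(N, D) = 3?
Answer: 4650 + 416*sqrt(26) ≈ 6771.2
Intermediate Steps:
W(v, T) = 8 + v (W(v, T) = 8 - (-1)*v = 8 + v)
B(K) = sqrt(3 + K) (B(K) = sqrt(K + 3) = sqrt(3 + K))
k(E, l) = -5 + E*sqrt(3 + E + l) (k(E, l) = -5 + E*sqrt(3 + (E + l)) = -5 + E*sqrt(3 + E + l))
L = 21 (L = 3*(8 - 1) = 3*7 = 21)
(L + k(13, 10))**2 = (21 + (-5 + 13*sqrt(3 + 13 + 10)))**2 = (21 + (-5 + 13*sqrt(26)))**2 = (16 + 13*sqrt(26))**2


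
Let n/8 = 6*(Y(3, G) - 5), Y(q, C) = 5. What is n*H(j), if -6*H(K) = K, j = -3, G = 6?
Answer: 0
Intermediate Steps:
H(K) = -K/6
n = 0 (n = 8*(6*(5 - 5)) = 8*(6*0) = 8*0 = 0)
n*H(j) = 0*(-1/6*(-3)) = 0*(1/2) = 0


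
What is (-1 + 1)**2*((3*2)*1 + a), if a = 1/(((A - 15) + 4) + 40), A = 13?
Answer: 0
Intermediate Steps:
a = 1/42 (a = 1/(((13 - 15) + 4) + 40) = 1/((-2 + 4) + 40) = 1/(2 + 40) = 1/42 ≈ 0.023810)
(-1 + 1)**2*((3*2)*1 + a) = (-1 + 1)**2*((3*2)*1 + 1/42) = 0**2*(6*1 + 1/42) = 0*(6 + 1/42) = 0*(253/42) = 0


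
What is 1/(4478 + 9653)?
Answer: 1/14131 ≈ 7.0766e-5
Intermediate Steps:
1/(4478 + 9653) = 1/14131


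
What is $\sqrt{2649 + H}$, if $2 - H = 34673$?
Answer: $3 i \sqrt{3558} \approx 178.95 i$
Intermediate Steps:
$H = -34671$ ($H = 2 - 34673 = -34671$)
$\sqrt{2649 + H} = \sqrt{2649 - 34671} = \sqrt{-32022} = 3 i \sqrt{3558}$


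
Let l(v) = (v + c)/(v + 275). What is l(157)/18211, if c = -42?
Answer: 115/7867152 ≈ 1.4618e-5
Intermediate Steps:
l(v) = (-42 + v)/(275 + v) (l(v) = (v - 42)/(v + 275) = (-42 + v)/(275 + v))
l(157)/18211 = ((-42 + 157)/(275 + 157))/18211 = (115/432)*(1/18211) = 115/7867152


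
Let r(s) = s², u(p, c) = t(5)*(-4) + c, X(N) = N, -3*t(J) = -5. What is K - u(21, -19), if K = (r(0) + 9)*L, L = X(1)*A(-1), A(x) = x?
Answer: 50/3 ≈ 16.667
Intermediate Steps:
t(J) = 5/3 (t(J) = -⅓*(-5) = 5/3)
u(p, c) = -20/3 + c (u(p, c) = (5/3)*(-4) + c = -20/3 + c)
L = -1 (L = 1*(-1) = -1)
K = -9 (K = (0² + 9)*(-1) = (0 + 9)*(-1) = 9*(-1) = -9)
K - u(21, -19) = -9 - (-20/3 - 19) = -9 - 1*(-77/3) = -9 + 77/3 = 50/3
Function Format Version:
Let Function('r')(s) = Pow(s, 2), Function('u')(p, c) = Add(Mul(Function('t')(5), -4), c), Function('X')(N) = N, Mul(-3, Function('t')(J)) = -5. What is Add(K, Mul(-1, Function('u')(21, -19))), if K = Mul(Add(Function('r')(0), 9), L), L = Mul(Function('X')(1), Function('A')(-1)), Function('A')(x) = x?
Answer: Rational(50, 3) ≈ 16.667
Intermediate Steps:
Function('t')(J) = Rational(5, 3) (Function('t')(J) = Mul(Rational(-1, 3), -5) = Rational(5, 3))
Function('u')(p, c) = Add(Rational(-20, 3), c) (Function('u')(p, c) = Add(Mul(Rational(5, 3), -4), c) = Add(Rational(-20, 3), c))
L = -1 (L = Mul(1, -1) = -1)
K = -9 (K = Mul(Add(Pow(0, 2), 9), -1) = Mul(Add(0, 9), -1) = Mul(9, -1) = -9)
Add(K, Mul(-1, Function('u')(21, -19))) = Add(-9, Mul(-1, Add(Rational(-20, 3), -19))) = Add(-9, Mul(-1, Rational(-77, 3))) = Add(-9, Rational(77, 3)) = Rational(50, 3)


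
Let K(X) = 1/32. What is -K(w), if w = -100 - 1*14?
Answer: -1/32 ≈ -0.031250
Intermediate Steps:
w = -114 (w = -100 - 14 = -114)
K(X) = 1/32
-K(w) = -1*1/32 = -1/32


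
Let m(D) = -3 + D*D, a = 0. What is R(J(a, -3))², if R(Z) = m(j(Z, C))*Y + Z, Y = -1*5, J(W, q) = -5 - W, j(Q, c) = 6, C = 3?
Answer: 28900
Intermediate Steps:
m(D) = -3 + D²
Y = -5
R(Z) = -165 + Z (R(Z) = (-3 + 6²)*(-5) + Z = (-3 + 36)*(-5) + Z = 33*(-5) + Z = -165 + Z)
R(J(a, -3))² = (-165 + (-5 - 1*0))² = (-165 + (-5 + 0))² = (-165 - 5)² = (-170)² = 28900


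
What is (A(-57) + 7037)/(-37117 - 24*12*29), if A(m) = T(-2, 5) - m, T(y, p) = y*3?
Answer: -7088/45469 ≈ -0.15589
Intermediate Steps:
T(y, p) = 3*y
A(m) = -6 - m (A(m) = 3*(-2) - m = -6 - m)
(A(-57) + 7037)/(-37117 - 24*12*29) = ((-6 - 1*(-57)) + 7037)/(-37117 - 24*12*29) = ((-6 + 57) + 7037)/(-37117 - 288*29) = (51 + 7037)/(-37117 - 8352) = 7088/(-45469) = 7088*(-1/45469) = -7088/45469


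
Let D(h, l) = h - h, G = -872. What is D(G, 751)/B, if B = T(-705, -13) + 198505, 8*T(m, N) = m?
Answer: 0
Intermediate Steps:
T(m, N) = m/8
D(h, l) = 0
B = 1587335/8 (B = (⅛)*(-705) + 198505 = -705/8 + 198505 = 1587335/8 ≈ 1.9842e+5)
D(G, 751)/B = 0/(1587335/8) = 0*(8/1587335) = 0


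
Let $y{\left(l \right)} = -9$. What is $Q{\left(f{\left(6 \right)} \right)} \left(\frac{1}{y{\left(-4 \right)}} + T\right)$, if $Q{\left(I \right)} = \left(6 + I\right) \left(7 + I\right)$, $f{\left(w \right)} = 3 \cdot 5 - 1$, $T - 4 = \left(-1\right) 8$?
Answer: $- \frac{5180}{3} \approx -1726.7$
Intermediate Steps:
$T = -4$ ($T = 4 - 8 = -4$)
$f{\left(w \right)} = 14$ ($f{\left(w \right)} = 15 - 1 = 14$)
$Q{\left(f{\left(6 \right)} \right)} \left(\frac{1}{y{\left(-4 \right)}} + T\right) = \left(42 + 14^{2} + 13 \cdot 14\right) \left(\frac{1}{-9} - 4\right) = \left(42 + 196 + 182\right) \left(- \frac{1}{9} - 4\right) = 420 \left(- \frac{37}{9}\right) = - \frac{5180}{3}$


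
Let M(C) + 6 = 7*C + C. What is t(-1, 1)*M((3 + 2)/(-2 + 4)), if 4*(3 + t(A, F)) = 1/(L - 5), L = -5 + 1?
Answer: -763/18 ≈ -42.389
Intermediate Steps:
L = -4
t(A, F) = -109/36 (t(A, F) = -3 + 1/(4*(-4 - 5)) = -3 + (¼)/(-9) = -3 + (¼)*(-⅑) = -3 - 1/36 = -109/36)
M(C) = -6 + 8*C (M(C) = -6 + (7*C + C) = -6 + 8*C)
t(-1, 1)*M((3 + 2)/(-2 + 4)) = -109*(-6 + 8*((3 + 2)/(-2 + 4)))/36 = -109*(-6 + 8*(5/2))/36 = -109*(-6 + 20)/36 = -109/36*14 = -763/18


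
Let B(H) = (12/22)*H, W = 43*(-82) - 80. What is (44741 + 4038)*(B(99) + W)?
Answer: -173263008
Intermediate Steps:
W = -3606 (W = -3526 - 80 = -3606)
B(H) = 6*H/11 (B(H) = (12*(1/22))*H = 6*H/11)
(44741 + 4038)*(B(99) + W) = (44741 + 4038)*((6/11)*99 - 3606) = 48779*(54 - 3606) = 48779*(-3552) = -173263008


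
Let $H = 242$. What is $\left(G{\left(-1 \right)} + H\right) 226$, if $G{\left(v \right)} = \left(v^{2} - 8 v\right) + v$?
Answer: $56500$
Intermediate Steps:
$G{\left(v \right)} = v^{2} - 7 v$
$\left(G{\left(-1 \right)} + H\right) 226 = \left(- (-7 - 1) + 242\right) 226 = \left(\left(-1\right) \left(-8\right) + 242\right) 226 = \left(8 + 242\right) 226 = 250 \cdot 226 = 56500$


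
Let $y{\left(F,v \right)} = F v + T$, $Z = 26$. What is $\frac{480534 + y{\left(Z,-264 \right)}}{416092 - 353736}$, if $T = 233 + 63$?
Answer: $\frac{236983}{31178} \approx 7.601$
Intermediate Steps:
$T = 296$
$y{\left(F,v \right)} = 296 + F v$ ($y{\left(F,v \right)} = F v + 296 = 296 + F v$)
$\frac{480534 + y{\left(Z,-264 \right)}}{416092 - 353736} = \frac{480534 + \left(296 + 26 \left(-264\right)\right)}{416092 - 353736} = \frac{480534 + \left(296 - 6864\right)}{62356} = \left(480534 - 6568\right) \frac{1}{62356} = 473966 \cdot \frac{1}{62356} = \frac{236983}{31178}$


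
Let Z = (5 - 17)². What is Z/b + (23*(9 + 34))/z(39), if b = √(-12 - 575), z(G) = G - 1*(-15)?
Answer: 989/54 - 144*I*√587/587 ≈ 18.315 - 5.9435*I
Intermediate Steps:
z(G) = 15 + G (z(G) = G + 15 = 15 + G)
b = I*√587 (b = √(-587) = I*√587 ≈ 24.228*I)
Z = 144 (Z = (-12)² = 144)
Z/b + (23*(9 + 34))/z(39) = 144/((I*√587)) + (23*(9 + 34))/(15 + 39) = 144*(-I*√587/587) + (23*43)/54 = -144*I*√587/587 + 989*(1/54) = -144*I*√587/587 + 989/54 = 989/54 - 144*I*√587/587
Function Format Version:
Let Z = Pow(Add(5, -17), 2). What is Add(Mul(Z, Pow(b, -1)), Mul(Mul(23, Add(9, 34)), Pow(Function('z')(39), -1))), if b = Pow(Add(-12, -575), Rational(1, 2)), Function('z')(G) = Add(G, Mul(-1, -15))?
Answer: Add(Rational(989, 54), Mul(Rational(-144, 587), I, Pow(587, Rational(1, 2)))) ≈ Add(18.315, Mul(-5.9435, I))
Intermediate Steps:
Function('z')(G) = Add(15, G) (Function('z')(G) = Add(G, 15) = Add(15, G))
b = Mul(I, Pow(587, Rational(1, 2))) (b = Pow(-587, Rational(1, 2)) = Mul(I, Pow(587, Rational(1, 2))) ≈ Mul(24.228, I))
Z = 144 (Z = Pow(-12, 2) = 144)
Add(Mul(Z, Pow(b, -1)), Mul(Mul(23, Add(9, 34)), Pow(Function('z')(39), -1))) = Add(Mul(144, Pow(Mul(I, Pow(587, Rational(1, 2))), -1)), Mul(Mul(23, Add(9, 34)), Pow(Add(15, 39), -1))) = Add(Mul(144, Mul(Rational(-1, 587), I, Pow(587, Rational(1, 2)))), Mul(Mul(23, 43), Pow(54, -1))) = Add(Mul(Rational(-144, 587), I, Pow(587, Rational(1, 2))), Mul(989, Rational(1, 54))) = Add(Mul(Rational(-144, 587), I, Pow(587, Rational(1, 2))), Rational(989, 54)) = Add(Rational(989, 54), Mul(Rational(-144, 587), I, Pow(587, Rational(1, 2))))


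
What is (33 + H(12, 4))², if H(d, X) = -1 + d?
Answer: 1936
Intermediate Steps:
(33 + H(12, 4))² = (33 + (-1 + 12))² = (33 + 11)² = 44² = 1936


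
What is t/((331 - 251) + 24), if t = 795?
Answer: 795/104 ≈ 7.6442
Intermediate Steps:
t/((331 - 251) + 24) = 795/((331 - 251) + 24) = 795/(80 + 24) = 795/104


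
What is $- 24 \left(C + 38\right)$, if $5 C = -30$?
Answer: $-768$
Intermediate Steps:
$C = -6$ ($C = \frac{1}{5} \left(-30\right) = -6$)
$- 24 \left(C + 38\right) = - 24 \left(-6 + 38\right) = \left(-24\right) 32 = -768$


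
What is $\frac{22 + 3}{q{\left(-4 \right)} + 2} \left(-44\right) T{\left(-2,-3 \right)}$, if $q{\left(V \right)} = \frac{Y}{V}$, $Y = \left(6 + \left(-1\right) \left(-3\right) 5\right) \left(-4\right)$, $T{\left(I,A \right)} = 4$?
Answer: $- \frac{4400}{23} \approx -191.3$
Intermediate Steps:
$Y = -84$ ($Y = \left(6 + 3 \cdot 5\right) \left(-4\right) = \left(6 + 15\right) \left(-4\right) = 21 \left(-4\right) = -84$)
$q{\left(V \right)} = - \frac{84}{V}$
$\frac{22 + 3}{q{\left(-4 \right)} + 2} \left(-44\right) T{\left(-2,-3 \right)} = \frac{22 + 3}{- \frac{84}{-4} + 2} \left(-44\right) 4 = \frac{25}{\left(-84\right) \left(- \frac{1}{4}\right) + 2} \left(-44\right) 4 = \frac{25}{21 + 2} \left(-44\right) 4 = \frac{25}{23} \left(-44\right) 4 = \left(- \frac{1100}{23}\right) 4 = - \frac{4400}{23}$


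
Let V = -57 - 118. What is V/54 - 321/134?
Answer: -10196/1809 ≈ -5.6363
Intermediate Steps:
V = -175
V/54 - 321/134 = -175/54 - 321/134 = -10196/1809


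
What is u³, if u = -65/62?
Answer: -274625/238328 ≈ -1.1523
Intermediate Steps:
u = -65/62 (u = -65*1/62 = -65/62 ≈ -1.0484)
u³ = (-65/62)³ = -274625/238328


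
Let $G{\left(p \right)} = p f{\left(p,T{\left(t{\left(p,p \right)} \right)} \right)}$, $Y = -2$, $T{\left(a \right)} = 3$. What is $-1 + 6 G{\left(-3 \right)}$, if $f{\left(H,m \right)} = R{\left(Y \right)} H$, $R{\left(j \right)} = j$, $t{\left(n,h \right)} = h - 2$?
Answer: $-109$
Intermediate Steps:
$t{\left(n,h \right)} = -2 + h$
$f{\left(H,m \right)} = - 2 H$
$G{\left(p \right)} = - 2 p^{2}$ ($G{\left(p \right)} = p \left(- 2 p\right) = - 2 p^{2}$)
$-1 + 6 G{\left(-3 \right)} = -1 + 6 \left(- 2 \left(-3\right)^{2}\right) = -1 + 6 \left(\left(-2\right) 9\right) = -1 + 6 \left(-18\right) = -1 - 108 = -109$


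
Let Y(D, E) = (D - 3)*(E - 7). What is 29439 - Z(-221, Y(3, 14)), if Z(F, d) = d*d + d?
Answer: 29439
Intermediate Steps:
Y(D, E) = (-7 + E)*(-3 + D) (Y(D, E) = (-3 + D)*(-7 + E) = (-7 + E)*(-3 + D))
Z(F, d) = d + d² (Z(F, d) = d² + d = d + d²)
29439 - Z(-221, Y(3, 14)) = 29439 - (21 - 7*3 - 3*14 + 3*14)*(1 + (21 - 7*3 - 3*14 + 3*14)) = 29439 - (21 - 21 - 42 + 42)*(1 + (21 - 21 - 42 + 42)) = 29439 - 0*(1 + 0) = 29439 - 0 = 29439 - 1*0 = 29439 + 0 = 29439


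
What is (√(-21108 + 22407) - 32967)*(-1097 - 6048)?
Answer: 235549215 - 7145*√1299 ≈ 2.3529e+8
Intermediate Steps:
(√(-21108 + 22407) - 32967)*(-1097 - 6048) = (√1299 - 32967)*(-7145) = (-32967 + √1299)*(-7145) = 235549215 - 7145*√1299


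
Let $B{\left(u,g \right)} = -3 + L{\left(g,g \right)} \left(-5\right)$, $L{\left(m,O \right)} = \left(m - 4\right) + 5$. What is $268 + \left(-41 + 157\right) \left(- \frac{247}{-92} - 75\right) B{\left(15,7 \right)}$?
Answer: $\frac{8302455}{23} \approx 3.6098 \cdot 10^{5}$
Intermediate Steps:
$L{\left(m,O \right)} = 1 + m$ ($L{\left(m,O \right)} = \left(-4 + m\right) + 5 = 1 + m$)
$B{\left(u,g \right)} = -8 - 5 g$ ($B{\left(u,g \right)} = -3 + \left(1 + g\right) \left(-5\right) = -3 - \left(5 + 5 g\right) = -8 - 5 g$)
$268 + \left(-41 + 157\right) \left(- \frac{247}{-92} - 75\right) B{\left(15,7 \right)} = 268 + \left(-41 + 157\right) \left(- \frac{247}{-92} - 75\right) \left(-8 - 35\right) = 268 + 116 \left(\left(-247\right) \left(- \frac{1}{92}\right) - 75\right) \left(-8 - 35\right) = 268 + 116 \left(\frac{247}{92} - 75\right) \left(-43\right) = 268 + 116 \left(- \frac{6653}{92}\right) \left(-43\right) = 268 - - \frac{8296291}{23} = 268 + \frac{8296291}{23} = \frac{8302455}{23}$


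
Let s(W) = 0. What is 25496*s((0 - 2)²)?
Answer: 0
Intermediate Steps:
25496*s((0 - 2)²) = 25496*0 = 0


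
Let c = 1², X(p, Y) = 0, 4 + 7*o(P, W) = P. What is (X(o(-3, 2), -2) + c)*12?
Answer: 12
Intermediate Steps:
o(P, W) = -4/7 + P/7
c = 1
(X(o(-3, 2), -2) + c)*12 = (0 + 1)*12 = 1*12 = 12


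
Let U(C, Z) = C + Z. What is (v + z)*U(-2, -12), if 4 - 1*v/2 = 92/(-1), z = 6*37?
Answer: -5796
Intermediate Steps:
z = 222
v = 192 (v = 8 - 184/(-1) = 8 - 184*(-1) = 8 - 2*(-92) = 8 + 184 = 192)
(v + z)*U(-2, -12) = (192 + 222)*(-2 - 12) = 414*(-14) = -5796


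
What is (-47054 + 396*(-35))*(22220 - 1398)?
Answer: -1268351308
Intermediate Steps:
(-47054 + 396*(-35))*(22220 - 1398) = (-47054 - 13860)*20822 = -60914*20822 = -1268351308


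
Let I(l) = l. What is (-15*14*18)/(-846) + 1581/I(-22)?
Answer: -69687/1034 ≈ -67.396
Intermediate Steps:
(-15*14*18)/(-846) + 1581/I(-22) = (-15*14*18)/(-846) + 1581/(-22) = -210*18*(-1/846) + 1581*(-1/22) = -3780*(-1/846) - 1581/22 = 210/47 - 1581/22 = -69687/1034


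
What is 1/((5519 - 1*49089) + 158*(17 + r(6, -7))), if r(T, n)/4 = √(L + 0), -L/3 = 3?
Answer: -3407/139591356 - 79*I/69795678 ≈ -2.4407e-5 - 1.1319e-6*I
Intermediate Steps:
L = -9 (L = -3*3 = -9)
r(T, n) = 12*I (r(T, n) = 4*√(-9 + 0) = 4*√(-9) = 4*(3*I) = 12*I)
1/((5519 - 1*49089) + 158*(17 + r(6, -7))) = 1/((5519 - 1*49089) + 158*(17 + 12*I)) = 1/((5519 - 49089) + (2686 + 1896*I)) = 1/(-43570 + (2686 + 1896*I)) = 1/(-40884 + 1896*I) = (-40884 - 1896*I)/1675096272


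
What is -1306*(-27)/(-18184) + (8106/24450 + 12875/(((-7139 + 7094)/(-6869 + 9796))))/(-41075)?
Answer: 252686121803497/13696421782500 ≈ 18.449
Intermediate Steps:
-1306*(-27)/(-18184) + (8106/24450 + 12875/(((-7139 + 7094)/(-6869 + 9796))))/(-41075) = 35262*(-1/18184) + (8106*(1/24450) + 12875/((-45/2927)))*(-1/41075) = -17631/9092 + (1351/4075 + 12875/((-45*1/2927)))*(-1/41075) = -17631/9092 + (1351/4075 + 12875/(-45/2927))*(-1/41075) = -17631/9092 + (1351/4075 + 12875*(-2927/45))*(-1/41075) = -17631/9092 + (1351/4075 - 7537025/9)*(-1/41075) = -17631/9092 - 30713364716/36675*(-1/41075) = -17631/9092 + 30713364716/1506425625 = 252686121803497/13696421782500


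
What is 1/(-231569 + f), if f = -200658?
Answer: -1/432227 ≈ -2.3136e-6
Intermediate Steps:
1/(-231569 + f) = 1/(-231569 - 200658) = 1/(-432227) = -1/432227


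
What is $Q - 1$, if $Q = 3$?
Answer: $2$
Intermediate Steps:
$Q - 1 = 3 - 1 = 2$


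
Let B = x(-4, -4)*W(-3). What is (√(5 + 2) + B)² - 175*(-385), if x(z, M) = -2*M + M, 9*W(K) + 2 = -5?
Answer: 5458726/81 - 56*√7/9 ≈ 67375.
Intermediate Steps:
W(K) = -7/9 (W(K) = -2/9 + (⅑)*(-5) = -2/9 - 5/9 = -7/9)
x(z, M) = -M
B = -28/9 (B = -1*(-4)*(-7/9) = 4*(-7/9) = -28/9 ≈ -3.1111)
(√(5 + 2) + B)² - 175*(-385) = (√(5 + 2) - 28/9)² - 175*(-385) = (√7 - 28/9)² + 67375 = (-28/9 + √7)² + 67375 = 67375 + (-28/9 + √7)²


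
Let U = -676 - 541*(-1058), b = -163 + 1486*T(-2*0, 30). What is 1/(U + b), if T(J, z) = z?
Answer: 1/616119 ≈ 1.6231e-6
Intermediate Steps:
b = 44417 (b = -163 + 1486*30 = -163 + 44580 = 44417)
U = 571702 (U = -676 + 572378 = 571702)
1/(U + b) = 1/(571702 + 44417) = 1/616119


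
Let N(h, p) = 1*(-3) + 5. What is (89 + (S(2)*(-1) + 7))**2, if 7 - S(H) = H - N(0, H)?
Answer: 7921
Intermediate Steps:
N(h, p) = 2 (N(h, p) = -3 + 5 = 2)
S(H) = 9 - H (S(H) = 7 - (H - 1*2) = 7 - (H - 2) = 7 - (-2 + H) = 7 + (2 - H) = 9 - H)
(89 + (S(2)*(-1) + 7))**2 = (89 + ((9 - 1*2)*(-1) + 7))**2 = (89 + ((9 - 2)*(-1) + 7))**2 = (89 + (7*(-1) + 7))**2 = (89 + (-7 + 7))**2 = (89 + 0)**2 = 89**2 = 7921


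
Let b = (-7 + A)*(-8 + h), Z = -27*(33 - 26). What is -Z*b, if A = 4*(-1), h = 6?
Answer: 4158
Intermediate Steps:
A = -4
Z = -189 (Z = -27*7 = -189)
b = 22 (b = (-7 - 4)*(-8 + 6) = -11*(-2) = 22)
-Z*b = -(-189)*22 = -1*(-4158) = 4158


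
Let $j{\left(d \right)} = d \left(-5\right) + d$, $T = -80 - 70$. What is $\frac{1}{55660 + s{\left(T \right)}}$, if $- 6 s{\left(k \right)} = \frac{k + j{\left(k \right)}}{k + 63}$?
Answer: $\frac{29}{1614165} \approx 1.7966 \cdot 10^{-5}$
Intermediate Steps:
$T = -150$
$j{\left(d \right)} = - 4 d$ ($j{\left(d \right)} = - 5 d + d = - 4 d$)
$s{\left(k \right)} = \frac{k}{2 \left(63 + k\right)}$ ($s{\left(k \right)} = - \frac{\left(k - 4 k\right) \frac{1}{k + 63}}{6} = - \frac{- 3 k \frac{1}{63 + k}}{6} = - \frac{\left(-3\right) k \frac{1}{63 + k}}{6} = \frac{k}{2 \left(63 + k\right)}$)
$\frac{1}{55660 + s{\left(T \right)}} = \frac{1}{55660 + \frac{1}{2} \left(-150\right) \frac{1}{63 - 150}} = \frac{1}{55660 + \frac{1}{2} \left(-150\right) \frac{1}{-87}} = \frac{1}{55660 + \frac{1}{2} \left(-150\right) \left(- \frac{1}{87}\right)} = \frac{1}{55660 + \frac{25}{29}} = \frac{1}{\frac{1614165}{29}} = \frac{29}{1614165}$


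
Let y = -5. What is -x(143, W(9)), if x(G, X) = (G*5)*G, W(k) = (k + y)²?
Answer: -102245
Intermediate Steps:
W(k) = (-5 + k)² (W(k) = (k - 5)² = (-5 + k)²)
x(G, X) = 5*G² (x(G, X) = (5*G)*G = 5*G²)
-x(143, W(9)) = -5*143² = -5*20449 = -1*102245 = -102245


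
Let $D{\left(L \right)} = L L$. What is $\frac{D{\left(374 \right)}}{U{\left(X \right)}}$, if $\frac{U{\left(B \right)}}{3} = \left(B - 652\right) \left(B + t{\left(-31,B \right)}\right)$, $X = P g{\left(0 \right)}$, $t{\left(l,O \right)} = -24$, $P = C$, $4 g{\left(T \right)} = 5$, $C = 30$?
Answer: $- \frac{559504}{99549} \approx -5.6204$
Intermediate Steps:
$g{\left(T \right)} = \frac{5}{4}$ ($g{\left(T \right)} = \frac{1}{4} \cdot 5 = \frac{5}{4}$)
$P = 30$
$D{\left(L \right)} = L^{2}$
$X = \frac{75}{2}$ ($X = 30 \cdot \frac{5}{4} = \frac{75}{2} \approx 37.5$)
$U{\left(B \right)} = 3 \left(-652 + B\right) \left(-24 + B\right)$ ($U{\left(B \right)} = 3 \left(B - 652\right) \left(B - 24\right) = 3 \left(-652 + B\right) \left(-24 + B\right)$)
$\frac{D{\left(374 \right)}}{U{\left(X \right)}} = \frac{374^{2}}{46944 - 76050 + 3 \left(\frac{75}{2}\right)^{2}} = \frac{139876}{46944 - 76050 + 3 \cdot \frac{5625}{4}} = \frac{139876}{46944 - 76050 + \frac{16875}{4}} = \frac{139876}{- \frac{99549}{4}} = 139876 \left(- \frac{4}{99549}\right) = - \frac{559504}{99549}$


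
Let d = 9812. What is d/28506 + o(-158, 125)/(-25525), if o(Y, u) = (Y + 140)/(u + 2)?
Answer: 15903914104/46203593775 ≈ 0.34421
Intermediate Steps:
o(Y, u) = (140 + Y)/(2 + u)
d/28506 + o(-158, 125)/(-25525) = 9812/28506 + ((140 - 158)/(2 + 125))/(-25525) = 9812*(1/28506) + (-18/127)*(-1/25525) = 4906/14253 + ((1/127)*(-18))*(-1/25525) = 4906/14253 - 18/127*(-1/25525) = 4906/14253 + 18/3241675 = 15903914104/46203593775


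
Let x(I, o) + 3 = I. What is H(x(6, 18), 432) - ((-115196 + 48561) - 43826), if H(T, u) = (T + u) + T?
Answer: 110899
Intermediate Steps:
x(I, o) = -3 + I
H(T, u) = u + 2*T
H(x(6, 18), 432) - ((-115196 + 48561) - 43826) = (432 + 2*(-3 + 6)) - ((-115196 + 48561) - 43826) = (432 + 2*3) - (-66635 - 43826) = (432 + 6) - 1*(-110461) = 438 + 110461 = 110899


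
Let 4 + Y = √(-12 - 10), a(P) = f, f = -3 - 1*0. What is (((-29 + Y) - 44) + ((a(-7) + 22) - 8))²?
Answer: (66 - I*√22)² ≈ 4334.0 - 619.13*I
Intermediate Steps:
f = -3 (f = -3 + 0 = -3)
a(P) = -3
Y = -4 + I*√22 (Y = -4 + √(-12 - 10) = -4 + √(-22) = -4 + I*√22 ≈ -4.0 + 4.6904*I)
(((-29 + Y) - 44) + ((a(-7) + 22) - 8))² = (((-29 + (-4 + I*√22)) - 44) + ((-3 + 22) - 8))² = (((-33 + I*√22) - 44) + (19 - 8))² = ((-77 + I*√22) + 11)² = (-66 + I*√22)²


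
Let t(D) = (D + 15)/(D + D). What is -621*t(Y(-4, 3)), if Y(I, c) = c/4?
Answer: -13041/2 ≈ -6520.5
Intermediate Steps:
Y(I, c) = c/4 (Y(I, c) = c*(¼) = c/4)
t(D) = (15 + D)/(2*D) (t(D) = (15 + D)/((2*D)) = (15 + D)*(1/(2*D)) = (15 + D)/(2*D))
-621*t(Y(-4, 3)) = -621*(15 + (¼)*3)/(2*((¼)*3)) = -621*(15 + ¾)/(2*¾) = -621*4*63/(2*3*4) = -621*21/2 = -13041/2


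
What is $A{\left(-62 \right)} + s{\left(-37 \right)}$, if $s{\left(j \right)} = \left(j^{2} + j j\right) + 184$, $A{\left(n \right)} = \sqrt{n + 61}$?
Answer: $2922 + i \approx 2922.0 + 1.0 i$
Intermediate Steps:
$A{\left(n \right)} = \sqrt{61 + n}$
$s{\left(j \right)} = 184 + 2 j^{2}$ ($s{\left(j \right)} = \left(j^{2} + j^{2}\right) + 184 = 2 j^{2} + 184 = 184 + 2 j^{2}$)
$A{\left(-62 \right)} + s{\left(-37 \right)} = \sqrt{61 - 62} + \left(184 + 2 \left(-37\right)^{2}\right) = \sqrt{-1} + \left(184 + 2 \cdot 1369\right) = i + \left(184 + 2738\right) = i + 2922 = 2922 + i$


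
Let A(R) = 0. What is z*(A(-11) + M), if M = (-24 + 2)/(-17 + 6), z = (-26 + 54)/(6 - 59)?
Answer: -56/53 ≈ -1.0566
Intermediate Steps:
z = -28/53 (z = 28/(-53) = 28*(-1/53) = -28/53 ≈ -0.52830)
M = 2 (M = -22/(-11) = -22*(-1/11) = 2)
z*(A(-11) + M) = -28*(0 + 2)/53 = -28/53*2 = -56/53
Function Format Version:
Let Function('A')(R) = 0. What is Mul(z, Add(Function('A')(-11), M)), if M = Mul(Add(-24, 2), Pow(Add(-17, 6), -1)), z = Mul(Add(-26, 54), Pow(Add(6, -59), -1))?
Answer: Rational(-56, 53) ≈ -1.0566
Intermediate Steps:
z = Rational(-28, 53) (z = Mul(28, Pow(-53, -1)) = Mul(28, Rational(-1, 53)) = Rational(-28, 53) ≈ -0.52830)
M = 2 (M = Mul(-22, Pow(-11, -1)) = Mul(-22, Rational(-1, 11)) = 2)
Mul(z, Add(Function('A')(-11), M)) = Mul(Rational(-28, 53), Add(0, 2)) = Mul(Rational(-28, 53), 2) = Rational(-56, 53)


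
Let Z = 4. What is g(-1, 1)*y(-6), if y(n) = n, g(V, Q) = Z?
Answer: -24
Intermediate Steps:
g(V, Q) = 4
g(-1, 1)*y(-6) = 4*(-6) = -24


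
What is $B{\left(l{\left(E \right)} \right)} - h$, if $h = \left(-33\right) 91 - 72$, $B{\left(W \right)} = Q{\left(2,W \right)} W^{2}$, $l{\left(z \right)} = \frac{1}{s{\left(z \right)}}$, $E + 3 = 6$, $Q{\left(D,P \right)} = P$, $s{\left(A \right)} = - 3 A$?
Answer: $\frac{2241674}{729} \approx 3075.0$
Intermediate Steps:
$E = 3$ ($E = -3 + 6 = 3$)
$l{\left(z \right)} = - \frac{1}{3 z}$ ($l{\left(z \right)} = \frac{1}{\left(-3\right) z} = - \frac{1}{3 z}$)
$B{\left(W \right)} = W^{3}$ ($B{\left(W \right)} = W W^{2} = W^{3}$)
$h = -3075$ ($h = -3003 - 72 = -3075$)
$B{\left(l{\left(E \right)} \right)} - h = \left(- \frac{1}{3 \cdot 3}\right)^{3} - -3075 = \left(\left(- \frac{1}{3}\right) \frac{1}{3}\right)^{3} + 3075 = \left(- \frac{1}{9}\right)^{3} + 3075 = - \frac{1}{729} + 3075 = \frac{2241674}{729}$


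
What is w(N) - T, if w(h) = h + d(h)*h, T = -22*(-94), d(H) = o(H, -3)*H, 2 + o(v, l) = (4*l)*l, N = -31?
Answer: 30575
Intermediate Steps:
o(v, l) = -2 + 4*l² (o(v, l) = -2 + (4*l)*l = -2 + 4*l²)
d(H) = 34*H (d(H) = (-2 + 4*(-3)²)*H = (-2 + 4*9)*H = (-2 + 36)*H = 34*H)
T = 2068
w(h) = h + 34*h² (w(h) = h + (34*h)*h = h + 34*h²)
w(N) - T = -31*(1 + 34*(-31)) - 1*2068 = -31*(1 - 1054) - 2068 = -31*(-1053) - 2068 = 32643 - 2068 = 30575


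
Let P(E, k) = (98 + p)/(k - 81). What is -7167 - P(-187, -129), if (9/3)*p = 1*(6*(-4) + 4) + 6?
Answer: -64499/9 ≈ -7166.6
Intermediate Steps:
p = -14/3 (p = (1*(6*(-4) + 4) + 6)/3 = (1*(-24 + 4) + 6)/3 = (1*(-20) + 6)/3 = (-20 + 6)/3 = (⅓)*(-14) = -14/3 ≈ -4.6667)
P(E, k) = 280/(3*(-81 + k)) (P(E, k) = (98 - 14/3)/(k - 81) = 280/(3*(-81 + k)))
-7167 - P(-187, -129) = -7167 - 280/(3*(-81 - 129)) = -7167 - 280/(3*(-210)) = -7167 - 280*(-1)/(3*210) = -7167 - 1*(-4/9) = -7167 + 4/9 = -64499/9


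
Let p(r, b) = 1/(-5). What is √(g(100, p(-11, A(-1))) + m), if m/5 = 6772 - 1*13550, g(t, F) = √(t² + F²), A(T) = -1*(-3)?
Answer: √(-847250 + 265*√89)/5 ≈ 183.82*I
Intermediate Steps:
A(T) = 3
p(r, b) = -⅕ (p(r, b) = 1*(-⅕) = -⅕)
g(t, F) = √(F² + t²)
m = -33890 (m = 5*(6772 - 1*13550) = 5*(6772 - 13550) = 5*(-6778) = -33890)
√(g(100, p(-11, A(-1))) + m) = √(√((-⅕)² + 100²) - 33890) = √(√(1/25 + 10000) - 33890) = √(√(250001/25) - 33890) = √(53*√89/5 - 33890) = √(-33890 + 53*√89/5)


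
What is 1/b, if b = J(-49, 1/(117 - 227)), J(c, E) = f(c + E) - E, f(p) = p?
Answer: -1/49 ≈ -0.020408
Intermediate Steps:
J(c, E) = c (J(c, E) = (c + E) - E = (E + c) - E = c)
b = -49
1/b = 1/(-49) = -1/49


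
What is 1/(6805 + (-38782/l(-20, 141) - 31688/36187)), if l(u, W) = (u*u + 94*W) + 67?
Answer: 496521827/3376992837453 ≈ 0.00014703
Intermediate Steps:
l(u, W) = 67 + u² + 94*W (l(u, W) = (u² + 94*W) + 67 = 67 + u² + 94*W)
1/(6805 + (-38782/l(-20, 141) - 31688/36187)) = 1/(6805 + (-38782/(67 + (-20)² + 94*141) - 31688/36187)) = 1/(6805 + (-38782/(67 + 400 + 13254) - 31688*1/36187)) = 1/(6805 + (-38782/13721 - 31688/36187)) = 1/(6805 - 1838195282/496521827) = 1/(3376992837453/496521827) = 496521827/3376992837453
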